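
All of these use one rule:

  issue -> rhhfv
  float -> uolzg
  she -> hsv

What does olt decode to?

log

This is the alphabet-reversal cipher (Atbash): a becomes z, b becomes y, etc.
Reversing it on olt: o↔l, l↔o, t↔g.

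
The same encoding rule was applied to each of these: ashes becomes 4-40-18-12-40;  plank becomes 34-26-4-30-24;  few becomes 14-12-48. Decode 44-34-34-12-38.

a(#1)→4 and s(#19)→40: differences scale by 2, so n = 2·pos + 2. The formula is n = 2×(alphabet index, a=1) + 2.
Decoding 44-34-34-12-38: 44→(44−2)÷2=21=u, 34→(34−2)÷2=16=p, 34→(34−2)÷2=16=p, 12→(12−2)÷2=5=e, 38→(38−2)÷2=18=r.

upper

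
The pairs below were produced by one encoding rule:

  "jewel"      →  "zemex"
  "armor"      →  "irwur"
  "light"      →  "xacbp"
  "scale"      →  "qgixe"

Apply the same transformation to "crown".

grumv

j(9)→z(25) and e(4)→e(4) fit y≡25x+8 (mod 26); the inverse of 25 mod 26 is 25. This is an affine cipher: with a=0,…,z=25, each position x becomes (25x+8) mod 26.
For crown: c(2)→25·2+8≡6=g; r(17)→25·17+8≡17=r; o(14)→25·14+8≡20=u; w(22)→25·22+8≡12=m; n(13)→25·13+8≡21=v (all mod 26).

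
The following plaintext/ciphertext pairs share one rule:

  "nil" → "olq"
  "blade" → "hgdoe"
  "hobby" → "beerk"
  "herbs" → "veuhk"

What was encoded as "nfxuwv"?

struck

Two steps: reverse the string, then apply a Caesar shift of +3.
Decoding nfxuwv: shift back: n−3=k, f−3=c, x−3=u, u−3=r, w−3=t, v−3=s → kcurts; then reverse → struck.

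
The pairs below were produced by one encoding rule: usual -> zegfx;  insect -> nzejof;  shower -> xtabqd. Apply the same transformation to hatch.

mmfht

Shifts by position in usual: pos 0: u→z (+5), pos 1: s→e (+12), pos 2: u→g (+12), pos 3: a→f (+5), pos 4: l→x (+12) — repeating every 3. It's a Vigenère-style cipher with numeric key [5,12,12]: position i shifts by key[i mod 3].
For hatch: h+5=m, a+12=m, t+12=f, c+5=h, h+12=t.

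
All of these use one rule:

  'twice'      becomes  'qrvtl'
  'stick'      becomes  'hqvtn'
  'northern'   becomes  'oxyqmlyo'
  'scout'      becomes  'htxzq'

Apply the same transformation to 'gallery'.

dbwwlyj

t(19)→q(16) and w(22)→r(17) fit y≡9x+1 (mod 26); the inverse of 9 mod 26 is 3. This is an affine cipher: with a=0,…,z=25, each position x becomes (9x+1) mod 26.
For gallery: g(6)→9·6+1≡3=d; a(0)→9·0+1≡1=b; l(11)→9·11+1≡22=w; l(11)→9·11+1≡22=w; e(4)→9·4+1≡11=l; r(17)→9·17+1≡24=y; y(24)→9·24+1≡9=j (all mod 26).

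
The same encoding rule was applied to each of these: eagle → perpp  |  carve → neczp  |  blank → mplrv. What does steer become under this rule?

Shifts by position in eagle: pos 0: e→p (+11), pos 1: a→e (+4), pos 2: g→r (+11), pos 3: l→p (+4) — repeating every 2. A repeating key of period 2 is used — shifts +11, +4 over and over.
On steer: s+11=d, t+4=x, e+11=p, e+4=i, r+11=c.

dxpic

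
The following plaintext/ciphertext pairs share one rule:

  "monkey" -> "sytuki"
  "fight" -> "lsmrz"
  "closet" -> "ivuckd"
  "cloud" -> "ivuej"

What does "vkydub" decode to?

Shifts by position in monkey: pos 0: m→s (+6), pos 1: o→y (+10), pos 2: n→t (+6), pos 3: k→u (+10) — repeating every 2. The shifts repeat in a cycle of length 2: positions 0,1,… shift by +6, +10, then the pattern repeats.
Decoding vkydub: v−6=p, k−10=a, y−6=s, d−10=t, u−6=o, b−10=r.

pastor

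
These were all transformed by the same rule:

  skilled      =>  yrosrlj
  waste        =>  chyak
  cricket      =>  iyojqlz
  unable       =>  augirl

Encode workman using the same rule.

A repeating key of period 2 is used — shifts +6, +7 over and over.
Applying it to workman: w+6=c, o+7=v, r+6=x, k+7=r, m+6=s, a+7=h, n+6=t.

cvxrsht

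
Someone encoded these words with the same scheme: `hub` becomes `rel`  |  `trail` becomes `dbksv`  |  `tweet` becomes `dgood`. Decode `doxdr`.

Compare letters: h→r is +10, u→e is +10, b→l is +10 — a constant shift. Every letter moves 10 places later in the alphabet, wrapping around z→a.
Reversing it on doxdr: d−10=t, o−10=e, x−10=n, d−10=t, r−10=h.

tenth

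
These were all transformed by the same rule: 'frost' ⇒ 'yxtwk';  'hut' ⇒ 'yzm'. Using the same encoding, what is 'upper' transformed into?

The output letters match the input read backwards, each shifted +5: frost reversed is tsorf. Read the word backwards and shift each letter +5.
For upper: reverse → reppu; then shift: r+5=w, e+5=j, p+5=u, p+5=u, u+5=z.

wjuuz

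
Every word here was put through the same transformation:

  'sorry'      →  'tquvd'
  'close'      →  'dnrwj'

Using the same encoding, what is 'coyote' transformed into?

In sorry: s→t is +1, o→q is +2, r→u is +3, r→v is +4 — the shift increases by 1 each position. Each letter shifts forward by (position + 1), i.e. 1, 2, 3, … — the shift grows by one for each successive letter.
For coyote: c+1=d, o+2=q, y+3=b, o+4=s, t+5=y, e+6=k.

dqbsyk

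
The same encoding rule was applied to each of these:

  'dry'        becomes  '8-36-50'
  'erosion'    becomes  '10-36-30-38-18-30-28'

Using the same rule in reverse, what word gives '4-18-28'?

bin

d(#4)→8 and r(#18)→36: differences scale by 2, so n = 2·pos + 0. With a=1..z=26, the number is 2·pos.
Reversing it on 4-18-28: 4→(4−0)÷2=2=b, 18→(18−0)÷2=9=i, 28→(28−0)÷2=14=n.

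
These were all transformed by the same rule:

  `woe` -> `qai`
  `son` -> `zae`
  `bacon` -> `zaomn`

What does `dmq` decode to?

ear

The output letters match the input read backwards, each shifted +12: woe reversed is eow. Two steps: reverse the string, then apply a Caesar shift of +12.
Reversing it on dmq: shift back: d−12=r, m−12=a, q−12=e → rae; then reverse → ear.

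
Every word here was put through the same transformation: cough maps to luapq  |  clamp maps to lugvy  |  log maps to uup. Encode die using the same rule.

Two shifts are in play — +6 for a/e/i/o/u, +9 for every other letter.
Applying it to die: d(cons)+9=m, i(vowel)+6=o, e(vowel)+6=k.

mok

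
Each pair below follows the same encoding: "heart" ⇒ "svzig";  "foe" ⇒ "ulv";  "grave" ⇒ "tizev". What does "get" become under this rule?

Each pair mirrors across the alphabet (h↔s, e↔v, a↔z): positions sum to 25. Letters are reflected about the middle of the alphabet (position → 25−position): Atbash.
On get: g↔t, e↔v, t↔g.

tvg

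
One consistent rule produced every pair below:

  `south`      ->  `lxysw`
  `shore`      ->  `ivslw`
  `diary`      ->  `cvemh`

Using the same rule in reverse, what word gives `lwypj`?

flush

Read the word backwards and shift each letter +4.
Decoding lwypj: shift back: l−4=h, w−4=s, y−4=u, p−4=l, j−4=f → hsulf; then reverse → flush.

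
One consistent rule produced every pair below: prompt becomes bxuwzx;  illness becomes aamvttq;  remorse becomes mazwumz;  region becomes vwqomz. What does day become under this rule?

The word is reversed, then every letter is shifted forward by 8.
On day: reverse → yad; then shift: y+8=g, a+8=i, d+8=l.

gil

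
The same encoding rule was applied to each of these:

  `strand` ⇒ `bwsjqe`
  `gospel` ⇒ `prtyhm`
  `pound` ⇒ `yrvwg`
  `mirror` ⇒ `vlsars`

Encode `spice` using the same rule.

The shifts repeat in a cycle of length 3: positions 0,1,… shift by +9, +3, +1, then the pattern repeats.
For spice: s+9=b, p+3=s, i+1=j, c+9=l, e+3=h.

bsjlh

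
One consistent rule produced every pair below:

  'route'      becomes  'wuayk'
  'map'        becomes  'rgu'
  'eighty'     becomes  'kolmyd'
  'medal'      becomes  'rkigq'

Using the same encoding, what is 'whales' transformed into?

Two shifts are in play — +6 for a/e/i/o/u, +5 for every other letter.
Applying it to whales: w(cons)+5=b, h(cons)+5=m, a(vowel)+6=g, l(cons)+5=q, e(vowel)+6=k, s(cons)+5=x.

bmgqkx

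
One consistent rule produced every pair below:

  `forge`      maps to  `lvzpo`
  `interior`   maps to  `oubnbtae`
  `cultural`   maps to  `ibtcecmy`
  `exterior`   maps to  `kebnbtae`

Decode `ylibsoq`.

seaside

The shift increases by 1 at each position, starting from +6: 6, 7, 8, ….
Decoding ylibsoq: y−6=s, l−7=e, i−8=a, b−9=s, s−10=i, o−11=d, q−12=e.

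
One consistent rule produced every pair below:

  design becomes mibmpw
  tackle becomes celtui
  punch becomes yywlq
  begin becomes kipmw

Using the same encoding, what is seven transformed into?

The shift depends on letter class: consonant d→m is +9, but vowel e→i is +4. Vowels shift forward by 4 and consonants shift forward by 9.
For seven: s(cons)+9=b, e(vowel)+4=i, v(cons)+9=e, e(vowel)+4=i, n(cons)+9=w.

bieiw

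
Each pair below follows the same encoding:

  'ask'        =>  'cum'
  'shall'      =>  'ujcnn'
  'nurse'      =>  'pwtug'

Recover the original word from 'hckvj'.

faith

Compare letters: a→c is +2, s→u is +2, k→m is +2 — a constant shift. Each letter is shifted forward by 2 in the alphabet (a Caesar shift of +2).
Undoing it on hckvj: h−2=f, c−2=a, k−2=i, v−2=t, j−2=h.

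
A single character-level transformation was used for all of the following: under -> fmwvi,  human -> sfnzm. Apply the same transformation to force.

Letters are reflected about the middle of the alphabet (position → 25−position): Atbash.
Applying it to force: f↔u, o↔l, r↔i, c↔x, e↔v.

ulixv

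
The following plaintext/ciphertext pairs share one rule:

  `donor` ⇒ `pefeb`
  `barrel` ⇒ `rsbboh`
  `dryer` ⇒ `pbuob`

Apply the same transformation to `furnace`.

nybfsqo

Treating letters as 0–25, the rule is x ↦ 25x + 18 (mod 26).
For furnace: f(5)→25·5+18≡13=n; u(20)→25·20+18≡24=y; r(17)→25·17+18≡1=b; n(13)→25·13+18≡5=f; a(0)→25·0+18≡18=s; c(2)→25·2+18≡16=q; e(4)→25·4+18≡14=o (all mod 26).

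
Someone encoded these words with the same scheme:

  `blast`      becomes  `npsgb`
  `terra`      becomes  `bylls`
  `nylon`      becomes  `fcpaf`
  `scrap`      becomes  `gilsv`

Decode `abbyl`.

otter

Each letter's alphabet position (a=0..z=25) is mapped through 21·x+18 mod 26 — an affine cipher.
Undoing it on abbyl: a(0)→5·(0−18)≡14=o; b(1)→5·(1−18)≡19=t; b(1)→5·(1−18)≡19=t; y(24)→5·(24−18)≡4=e; l(11)→5·(11−18)≡17=r (all mod 26).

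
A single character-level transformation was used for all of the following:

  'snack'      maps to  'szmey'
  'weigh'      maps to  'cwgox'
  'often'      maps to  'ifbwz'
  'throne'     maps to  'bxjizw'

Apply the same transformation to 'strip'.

s(18)→s(18) and n(13)→z(25) fit y≡9x+12 (mod 26); the inverse of 9 mod 26 is 3. This is an affine cipher: with a=0,…,z=25, each position x becomes (9x+12) mod 26.
For strip: s(18)→9·18+12≡18=s; t(19)→9·19+12≡1=b; r(17)→9·17+12≡9=j; i(8)→9·8+12≡6=g; p(15)→9·15+12≡17=r (all mod 26).

sbjgr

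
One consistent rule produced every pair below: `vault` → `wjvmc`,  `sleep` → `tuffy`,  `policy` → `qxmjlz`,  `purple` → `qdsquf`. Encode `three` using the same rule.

Shifts by position in vault: pos 0: v→w (+1), pos 1: a→j (+9), pos 2: u→v (+1), pos 3: l→m (+1), pos 4: t→c (+9) — repeating every 3. The shifts repeat in a cycle of length 3: positions 0,1,… shift by +1, +9, +1, then the pattern repeats.
For three: t+1=u, h+9=q, r+1=s, e+1=f, e+9=n.

uqsfn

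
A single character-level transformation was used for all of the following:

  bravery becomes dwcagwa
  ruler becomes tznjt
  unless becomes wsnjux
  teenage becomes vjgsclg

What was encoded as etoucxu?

It's a Vigenère-style cipher with numeric key [2,5]: position i shifts by key[i mod 2].
Undoing it on etoucxu: e−2=c, t−5=o, o−2=m, u−5=p, c−2=a, x−5=s, u−2=s.

compass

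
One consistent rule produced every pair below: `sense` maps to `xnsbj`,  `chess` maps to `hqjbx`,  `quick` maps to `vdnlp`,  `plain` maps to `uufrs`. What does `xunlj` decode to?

slice

Shifts by position in sense: pos 0: s→x (+5), pos 1: e→n (+9), pos 2: n→s (+5), pos 3: s→b (+9) — repeating every 2. It's a Vigenère-style cipher with numeric key [5,9]: position i shifts by key[i mod 2].
Decoding xunlj: x−5=s, u−9=l, n−5=i, l−9=c, j−5=e.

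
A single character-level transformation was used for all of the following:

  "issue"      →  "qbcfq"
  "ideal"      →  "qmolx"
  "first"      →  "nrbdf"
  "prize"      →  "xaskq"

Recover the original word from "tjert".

laugh

Each letter shifts forward by (position + 8), i.e. 8, 9, 10, … — the shift grows by one for each successive letter.
Undoing it on tjert: t−8=l, j−9=a, e−10=u, r−11=g, t−12=h.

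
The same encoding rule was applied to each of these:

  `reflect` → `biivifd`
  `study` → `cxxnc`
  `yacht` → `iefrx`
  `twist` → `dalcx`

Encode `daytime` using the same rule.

nebdmpo

It's a Vigenère-style cipher with numeric key [10,4,3]: position i shifts by key[i mod 3].
For daytime: d+10=n, a+4=e, y+3=b, t+10=d, i+4=m, m+3=p, e+10=o.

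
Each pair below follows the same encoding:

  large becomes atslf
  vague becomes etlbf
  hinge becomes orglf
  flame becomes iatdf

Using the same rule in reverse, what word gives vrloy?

sight

l(11)→a(0) and a(0)→t(19) fit y≡3x+19 (mod 26); the inverse of 3 mod 26 is 9. Treating letters as 0–25, the rule is x ↦ 3x + 19 (mod 26).
Reversing it on vrloy: v(21)→9·(21−19)≡18=s; r(17)→9·(17−19)≡8=i; l(11)→9·(11−19)≡6=g; o(14)→9·(14−19)≡7=h; y(24)→9·(24−19)≡19=t (all mod 26).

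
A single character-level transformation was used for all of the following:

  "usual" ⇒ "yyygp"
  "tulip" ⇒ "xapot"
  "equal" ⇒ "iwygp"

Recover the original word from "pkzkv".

lever

Shifts by position in usual: pos 0: u→y (+4), pos 1: s→y (+6), pos 2: u→y (+4), pos 3: a→g (+6) — repeating every 2. It's a Vigenère-style cipher with numeric key [4,6]: position i shifts by key[i mod 2].
Undoing it on pkzkv: p−4=l, k−6=e, z−4=v, k−6=e, v−4=r.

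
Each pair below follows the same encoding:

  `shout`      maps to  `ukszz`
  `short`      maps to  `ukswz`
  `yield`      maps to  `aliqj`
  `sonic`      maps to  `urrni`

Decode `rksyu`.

photo

In shout: s→u is +2, h→k is +3, o→s is +4, u→z is +5 — the shift increases by 1 each position. Each letter shifts forward by (position + 2), i.e. 2, 3, 4, … — the shift grows by one for each successive letter.
Undoing it on rksyu: r−2=p, k−3=h, s−4=o, y−5=t, u−6=o.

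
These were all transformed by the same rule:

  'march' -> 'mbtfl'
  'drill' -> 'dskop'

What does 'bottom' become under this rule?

bpvwsr

In march: m→m is +0, a→b is +1, r→t is +2, c→f is +3 — the shift increases by 1 each position. Letter i (0-indexed) is shifted by i+0, so successive shifts are 0, 1, 2, ….
Applying it to bottom: b+0=b, o+1=p, t+2=v, t+3=w, o+4=s, m+5=r.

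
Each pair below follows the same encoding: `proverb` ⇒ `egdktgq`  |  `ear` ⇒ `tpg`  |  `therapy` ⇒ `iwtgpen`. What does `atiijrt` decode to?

Compare letters: p→e is +15, r→g is +15, o→d is +15 — a constant shift. This is a Caesar cipher with shift 15.
Undoing it on atiijrt: a−15=l, t−15=e, i−15=t, i−15=t, j−15=u, r−15=c, t−15=e.

lettuce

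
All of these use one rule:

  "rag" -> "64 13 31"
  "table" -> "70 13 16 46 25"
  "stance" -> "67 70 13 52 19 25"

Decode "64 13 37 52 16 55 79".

The formula is n = 3×(alphabet index, a=1) + 10.
Reversing it on 64 13 37 52 16 55 79: 64→(64−10)÷3=18=r, 13→(13−10)÷3=1=a, 37→(37−10)÷3=9=i, 52→(52−10)÷3=14=n, 16→(16−10)÷3=2=b, 55→(55−10)÷3=15=o, 79→(79−10)÷3=23=w.

rainbow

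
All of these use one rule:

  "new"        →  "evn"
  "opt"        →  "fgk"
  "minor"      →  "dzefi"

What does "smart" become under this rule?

This is a Caesar cipher with shift 17.
For smart: s+17=j, m+17=d, a+17=r, r+17=i, t+17=k.

jdrik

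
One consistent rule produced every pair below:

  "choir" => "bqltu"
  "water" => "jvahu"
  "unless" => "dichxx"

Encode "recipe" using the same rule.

uhbtoh

This is an affine cipher: with a=0,…,z=25, each position x becomes (3x+21) mod 26.
On recipe: r(17)→3·17+21≡20=u; e(4)→3·4+21≡7=h; c(2)→3·2+21≡1=b; i(8)→3·8+21≡19=t; p(15)→3·15+21≡14=o; e(4)→3·4+21≡7=h (all mod 26).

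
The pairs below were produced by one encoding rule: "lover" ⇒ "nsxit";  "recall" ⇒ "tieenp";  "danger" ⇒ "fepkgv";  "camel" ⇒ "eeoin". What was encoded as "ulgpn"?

shell

Shifts by position in lover: pos 0: l→n (+2), pos 1: o→s (+4), pos 2: v→x (+2), pos 3: e→i (+4) — repeating every 2. It's a Vigenère-style cipher with numeric key [2,4]: position i shifts by key[i mod 2].
Undoing it on ulgpn: u−2=s, l−4=h, g−2=e, p−4=l, n−2=l.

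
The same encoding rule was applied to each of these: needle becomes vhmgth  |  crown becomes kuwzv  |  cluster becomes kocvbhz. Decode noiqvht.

flannel

Shifts by position in needle: pos 0: n→v (+8), pos 1: e→h (+3), pos 2: e→m (+8), pos 3: d→g (+3) — repeating every 2. A repeating key of period 2 is used — shifts +8, +3 over and over.
Decoding noiqvht: n−8=f, o−3=l, i−8=a, q−3=n, v−8=n, h−3=e, t−8=l.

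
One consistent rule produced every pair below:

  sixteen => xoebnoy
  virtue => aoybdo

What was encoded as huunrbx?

confirm

In sixteen: s→x is +5, i→o is +6, x→e is +7, t→b is +8 — the shift increases by 1 each position. Each letter shifts forward by (position + 5), i.e. 5, 6, 7, … — the shift grows by one for each successive letter.
Undoing it on huunrbx: h−5=c, u−6=o, u−7=n, n−8=f, r−9=i, b−10=r, x−11=m.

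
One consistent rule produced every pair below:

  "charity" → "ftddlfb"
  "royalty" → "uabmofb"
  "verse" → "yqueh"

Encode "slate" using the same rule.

A repeating key of period 2 is used — shifts +3, +12 over and over.
On slate: s+3=v, l+12=x, a+3=d, t+12=f, e+3=h.

vxdfh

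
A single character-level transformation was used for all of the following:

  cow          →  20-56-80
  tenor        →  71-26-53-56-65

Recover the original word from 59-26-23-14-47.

pedal

Each letter becomes 3×(its alphabet position, a=1..z=26) + 11.
Undoing it on 59-26-23-14-47: 59→(59−11)÷3=16=p, 26→(26−11)÷3=5=e, 23→(23−11)÷3=4=d, 14→(14−11)÷3=1=a, 47→(47−11)÷3=12=l.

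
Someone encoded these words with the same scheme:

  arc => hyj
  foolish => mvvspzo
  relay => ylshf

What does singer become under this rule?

zpunly

Compare letters: a→h is +7, r→y is +7, c→j is +7 — a constant shift. This is a Caesar cipher with shift 7.
For singer: s+7=z, i+7=p, n+7=u, g+7=n, e+7=l, r+7=y.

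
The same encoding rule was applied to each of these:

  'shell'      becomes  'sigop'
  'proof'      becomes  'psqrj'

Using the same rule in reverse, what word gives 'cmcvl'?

clash

The shift increases by 1 at each position, starting from +0: 0, 1, 2, ….
Decoding cmcvl: c−0=c, m−1=l, c−2=a, v−3=s, l−4=h.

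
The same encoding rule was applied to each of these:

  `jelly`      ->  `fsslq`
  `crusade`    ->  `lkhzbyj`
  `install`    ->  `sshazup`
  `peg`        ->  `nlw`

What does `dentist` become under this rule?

azpaulk

The output letters match the input read backwards, each shifted +7: jelly reversed is yllej. Two steps: reverse the string, then apply a Caesar shift of +7.
On dentist: reverse → tsitned; then shift: t+7=a, s+7=z, i+7=p, t+7=a, n+7=u, e+7=l, d+7=k.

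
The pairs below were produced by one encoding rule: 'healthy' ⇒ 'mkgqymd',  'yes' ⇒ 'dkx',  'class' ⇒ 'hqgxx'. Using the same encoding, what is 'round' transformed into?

The shift depends on letter class: consonant h→m is +5, but vowel e→k is +6. The rule splits by letter class: vowels +6, consonants +5.
On round: r(cons)+5=w, o(vowel)+6=u, u(vowel)+6=a, n(cons)+5=s, d(cons)+5=i.

wuasi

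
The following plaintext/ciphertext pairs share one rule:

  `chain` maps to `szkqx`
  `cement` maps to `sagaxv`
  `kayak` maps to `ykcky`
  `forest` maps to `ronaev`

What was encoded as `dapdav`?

Each letter's alphabet position (a=0..z=25) is mapped through 17·x+10 mod 26 — an affine cipher.
Decoding dapdav: d(3)→23·(3−10)≡21=v; a(0)→23·(0−10)≡4=e; p(15)→23·(15−10)≡11=l; d(3)→23·(3−10)≡21=v; a(0)→23·(0−10)≡4=e; v(21)→23·(21−10)≡19=t (all mod 26).

velvet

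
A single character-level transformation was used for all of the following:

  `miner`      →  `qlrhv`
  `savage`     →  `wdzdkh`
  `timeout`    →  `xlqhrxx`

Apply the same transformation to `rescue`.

The rule splits by letter class: vowels +3, consonants +4.
On rescue: r(cons)+4=v, e(vowel)+3=h, s(cons)+4=w, c(cons)+4=g, u(vowel)+3=x, e(vowel)+3=h.

vhwgxh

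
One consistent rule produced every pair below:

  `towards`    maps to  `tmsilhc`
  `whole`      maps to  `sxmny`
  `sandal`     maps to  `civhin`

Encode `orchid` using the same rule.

mlqxoh

Each letter's alphabet position (a=0..z=25) is mapped through 17·x+8 mod 26 — an affine cipher.
For orchid: o(14)→17·14+8≡12=m; r(17)→17·17+8≡11=l; c(2)→17·2+8≡16=q; h(7)→17·7+8≡23=x; i(8)→17·8+8≡14=o; d(3)→17·3+8≡7=h (all mod 26).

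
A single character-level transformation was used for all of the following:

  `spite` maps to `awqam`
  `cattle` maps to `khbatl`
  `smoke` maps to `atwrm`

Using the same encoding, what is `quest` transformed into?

ybmzb

Shifts by position in spite: pos 0: s→a (+8), pos 1: p→w (+7), pos 2: i→q (+8), pos 3: t→a (+7) — repeating every 2. It's a Vigenère-style cipher with numeric key [8,7]: position i shifts by key[i mod 2].
Applying it to quest: q+8=y, u+7=b, e+8=m, s+7=z, t+8=b.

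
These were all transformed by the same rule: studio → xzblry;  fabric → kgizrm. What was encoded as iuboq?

dough

In studio: s→x is +5, t→z is +6, u→b is +7, d→l is +8 — the shift increases by 1 each position. The shift increases by 1 at each position, starting from +5: 5, 6, 7, ….
Decoding iuboq: i−5=d, u−6=o, b−7=u, o−8=g, q−9=h.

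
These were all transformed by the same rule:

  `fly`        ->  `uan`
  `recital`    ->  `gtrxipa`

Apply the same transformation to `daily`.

It's a constant shift of +15 (ROT15).
For daily: d+15=s, a+15=p, i+15=x, l+15=a, y+15=n.

spxan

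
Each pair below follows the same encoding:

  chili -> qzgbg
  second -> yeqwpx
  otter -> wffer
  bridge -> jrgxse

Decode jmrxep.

c(2)→q(16) and h(7)→z(25) fit y≡7x+2 (mod 26); the inverse of 7 mod 26 is 15. This is an affine cipher: with a=0,…,z=25, each position x becomes (7x+2) mod 26.
Undoing it on jmrxep: j(9)→15·(9−2)≡1=b; m(12)→15·(12−2)≡20=u; r(17)→15·(17−2)≡17=r; x(23)→15·(23−2)≡3=d; e(4)→15·(4−2)≡4=e; p(15)→15·(15−2)≡13=n (all mod 26).

burden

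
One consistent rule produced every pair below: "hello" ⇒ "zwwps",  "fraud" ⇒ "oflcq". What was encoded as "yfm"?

bun

The output letters match the input read backwards, each shifted +11: hello reversed is olleh. Two steps: reverse the string, then apply a Caesar shift of +11.
Decoding yfm: shift back: y−11=n, f−11=u, m−11=b → nub; then reverse → bun.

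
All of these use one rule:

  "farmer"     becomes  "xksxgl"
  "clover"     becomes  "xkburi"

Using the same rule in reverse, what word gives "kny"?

she

The output letters match the input read backwards, each shifted +6: farmer reversed is remraf. The word is reversed, then every letter is shifted forward by 6.
Undoing it on kny: shift back: k−6=e, n−6=h, y−6=s → ehs; then reverse → she.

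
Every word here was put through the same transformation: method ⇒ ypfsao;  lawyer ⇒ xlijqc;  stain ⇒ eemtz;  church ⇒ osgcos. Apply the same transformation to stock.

Shifts by position in method: pos 0: m→y (+12), pos 1: e→p (+11), pos 2: t→f (+12), pos 3: h→s (+11) — repeating every 2. It's a Vigenère-style cipher with numeric key [12,11]: position i shifts by key[i mod 2].
On stock: s+12=e, t+11=e, o+12=a, c+11=n, k+12=w.

eeanw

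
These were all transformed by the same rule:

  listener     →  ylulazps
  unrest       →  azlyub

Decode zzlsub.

Read the word backwards and shift each letter +7.
Undoing it on zzlsub: shift back: z−7=s, z−7=s, l−7=e, s−7=l, u−7=n, b−7=u → sselnu; then reverse → unless.

unless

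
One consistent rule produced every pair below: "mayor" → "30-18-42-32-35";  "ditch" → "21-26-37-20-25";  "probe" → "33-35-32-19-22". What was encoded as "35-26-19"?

m is letter #13 and maps to 30: an offset of 17. Letters become their 1-based position plus 17 (so a→18, b→19, …).
Decoding 35-26-19: 35→(35−17)÷1=18=r, 26→(26−17)÷1=9=i, 19→(19−17)÷1=2=b.

rib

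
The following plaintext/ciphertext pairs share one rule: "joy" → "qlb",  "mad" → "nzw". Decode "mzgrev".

Letters are reflected about the middle of the alphabet (position → 25−position): Atbash.
Decoding mzgrev: m↔n, z↔a, g↔t, r↔i, e↔v, v↔e.

native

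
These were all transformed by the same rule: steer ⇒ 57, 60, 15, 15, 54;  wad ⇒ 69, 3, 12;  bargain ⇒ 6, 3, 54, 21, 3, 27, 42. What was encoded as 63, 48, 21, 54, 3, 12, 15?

s(#19)→57 and t(#20)→60: differences scale by 3, so n = 3·pos + 0. The formula is n = 3×(alphabet index, a=1).
Reversing it on 63, 48, 21, 54, 3, 12, 15: 63→(63−0)÷3=21=u, 48→(48−0)÷3=16=p, 21→(21−0)÷3=7=g, 54→(54−0)÷3=18=r, 3→(3−0)÷3=1=a, 12→(12−0)÷3=4=d, 15→(15−0)÷3=5=e.

upgrade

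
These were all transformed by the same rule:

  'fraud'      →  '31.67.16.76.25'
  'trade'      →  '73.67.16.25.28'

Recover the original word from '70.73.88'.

f(#6)→31 and r(#18)→67: differences scale by 3, so n = 3·pos + 13. Each letter becomes 3×(its alphabet position, a=1..z=26) + 13.
Undoing it on 70.73.88: 70→(70−13)÷3=19=s, 73→(73−13)÷3=20=t, 88→(88−13)÷3=25=y.

sty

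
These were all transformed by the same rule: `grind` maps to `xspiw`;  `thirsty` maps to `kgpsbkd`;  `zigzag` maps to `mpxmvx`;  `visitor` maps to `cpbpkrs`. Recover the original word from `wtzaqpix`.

g(6)→x(23) and r(17)→s(18) fit y≡9x+21 (mod 26); the inverse of 9 mod 26 is 3. Each letter's alphabet position (a=0..z=25) is mapped through 9·x+21 mod 26 — an affine cipher.
Undoing it on wtzaqpix: w(22)→3·(22−21)≡3=d; t(19)→3·(19−21)≡20=u; z(25)→3·(25−21)≡12=m; a(0)→3·(0−21)≡15=p; q(16)→3·(16−21)≡11=l; p(15)→3·(15−21)≡8=i; i(8)→3·(8−21)≡13=n; x(23)→3·(23−21)≡6=g (all mod 26).

dumpling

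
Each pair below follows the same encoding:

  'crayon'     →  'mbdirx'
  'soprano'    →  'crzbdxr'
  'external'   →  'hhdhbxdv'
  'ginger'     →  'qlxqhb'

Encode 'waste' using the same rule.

Vowels shift forward by 3 and consonants shift forward by 10.
For waste: w(cons)+10=g, a(vowel)+3=d, s(cons)+10=c, t(cons)+10=d, e(vowel)+3=h.

gdcdh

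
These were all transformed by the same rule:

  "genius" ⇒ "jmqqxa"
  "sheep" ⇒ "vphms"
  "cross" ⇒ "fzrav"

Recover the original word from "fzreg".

Shifts by position in genius: pos 0: g→j (+3), pos 1: e→m (+8), pos 2: n→q (+3), pos 3: i→q (+8) — repeating every 2. The shifts repeat in a cycle of length 2: positions 0,1,… shift by +3, +8, then the pattern repeats.
Reversing it on fzreg: f−3=c, z−8=r, r−3=o, e−8=w, g−3=d.

crowd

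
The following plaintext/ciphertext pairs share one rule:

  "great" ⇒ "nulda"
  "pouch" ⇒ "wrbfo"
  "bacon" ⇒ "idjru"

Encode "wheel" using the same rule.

Shifts by position in great: pos 0: g→n (+7), pos 1: r→u (+3), pos 2: e→l (+7), pos 3: a→d (+3) — repeating every 2. The shifts repeat in a cycle of length 2: positions 0,1,… shift by +7, +3, then the pattern repeats.
On wheel: w+7=d, h+3=k, e+7=l, e+3=h, l+7=s.

dklhs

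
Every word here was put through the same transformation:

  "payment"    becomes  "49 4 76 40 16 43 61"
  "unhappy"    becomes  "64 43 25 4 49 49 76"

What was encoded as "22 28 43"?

p(#16)→49 and a(#1)→4: differences scale by 3, so n = 3·pos + 1. The formula is n = 3×(alphabet index, a=1) + 1.
Undoing it on 22 28 43: 22→(22−1)÷3=7=g, 28→(28−1)÷3=9=i, 43→(43−1)÷3=14=n.

gin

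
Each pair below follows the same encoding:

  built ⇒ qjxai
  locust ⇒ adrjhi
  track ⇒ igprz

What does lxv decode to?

Compare letters: b→q is +15, u→j is +15, i→x is +15 — a constant shift. It's a constant shift of +15 (ROT15).
Decoding lxv: l−15=w, x−15=i, v−15=g.

wig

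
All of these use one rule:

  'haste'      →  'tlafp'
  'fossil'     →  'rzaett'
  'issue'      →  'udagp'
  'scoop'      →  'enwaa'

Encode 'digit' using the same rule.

Shifts by position in haste: pos 0: h→t (+12), pos 1: a→l (+11), pos 2: s→a (+8), pos 3: t→f (+12), pos 4: e→p (+11) — repeating every 3. It's a Vigenère-style cipher with numeric key [12,11,8]: position i shifts by key[i mod 3].
On digit: d+12=p, i+11=t, g+8=o, i+12=u, t+11=e.

ptoue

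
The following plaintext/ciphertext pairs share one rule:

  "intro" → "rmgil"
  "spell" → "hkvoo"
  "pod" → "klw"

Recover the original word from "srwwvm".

Each pair mirrors across the alphabet (i↔r, n↔m, t↔g): positions sum to 25. Each letter is replaced by its mirror in the alphabet: a↔z, b↔y, c↔x, and so on (the Atbash cipher).
Decoding srwwvm: s↔h, r↔i, w↔d, w↔d, v↔e, m↔n.

hidden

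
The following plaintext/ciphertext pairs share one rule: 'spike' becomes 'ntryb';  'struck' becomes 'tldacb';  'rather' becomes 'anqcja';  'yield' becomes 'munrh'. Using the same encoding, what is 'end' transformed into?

The output letters match the input read backwards, each shifted +9: spike reversed is ekips. The word is reversed, then every letter is shifted forward by 9.
On end: reverse → dne; then shift: d+9=m, n+9=w, e+9=n.

mwn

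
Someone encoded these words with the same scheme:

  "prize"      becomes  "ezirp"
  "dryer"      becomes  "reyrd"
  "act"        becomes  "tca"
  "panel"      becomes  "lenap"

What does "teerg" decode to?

greet

The output letters match the input read backwards: prize reversed is ezirp. It's just the letters in reverse order.
Decoding teerg: then reverse → greet.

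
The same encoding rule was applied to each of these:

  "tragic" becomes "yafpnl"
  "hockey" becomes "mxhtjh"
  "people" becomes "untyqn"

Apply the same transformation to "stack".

xcflp

Shifts by position in tragic: pos 0: t→y (+5), pos 1: r→a (+9), pos 2: a→f (+5), pos 3: g→p (+9) — repeating every 2. It's a Vigenère-style cipher with numeric key [5,9]: position i shifts by key[i mod 2].
For stack: s+5=x, t+9=c, a+5=f, c+9=l, k+5=p.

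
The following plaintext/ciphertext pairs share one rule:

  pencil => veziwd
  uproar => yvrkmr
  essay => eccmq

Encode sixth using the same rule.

Treating letters as 0–25, the rule is x ↦ 11x + 12 (mod 26).
For sixth: s(18)→11·18+12≡2=c; i(8)→11·8+12≡22=w; x(23)→11·23+12≡5=f; t(19)→11·19+12≡13=n; h(7)→11·7+12≡11=l (all mod 26).

cwfnl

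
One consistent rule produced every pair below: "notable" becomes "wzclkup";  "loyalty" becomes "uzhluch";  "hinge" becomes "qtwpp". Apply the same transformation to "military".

vtutclah

Vowels shift forward by 11 and consonants shift forward by 9.
Applying it to military: m(cons)+9=v, i(vowel)+11=t, l(cons)+9=u, i(vowel)+11=t, t(cons)+9=c, a(vowel)+11=l, r(cons)+9=a, y(cons)+9=h.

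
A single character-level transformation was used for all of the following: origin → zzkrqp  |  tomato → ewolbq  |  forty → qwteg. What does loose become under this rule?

wwqdm

A repeating key of period 3 is used — shifts +11, +8, +2 over and over.
On loose: l+11=w, o+8=w, o+2=q, s+11=d, e+8=m.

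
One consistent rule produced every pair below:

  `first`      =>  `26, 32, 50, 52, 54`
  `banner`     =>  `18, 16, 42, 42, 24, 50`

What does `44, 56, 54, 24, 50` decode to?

outer

f(#6)→26 and i(#9)→32: differences scale by 2, so n = 2·pos + 14. With a=1..z=26, the number is 2·pos + 14.
Undoing it on 44, 56, 54, 24, 50: 44→(44−14)÷2=15=o, 56→(56−14)÷2=21=u, 54→(54−14)÷2=20=t, 24→(24−14)÷2=5=e, 50→(50−14)÷2=18=r.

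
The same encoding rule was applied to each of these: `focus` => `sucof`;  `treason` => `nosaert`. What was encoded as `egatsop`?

The output letters match the input read backwards: focus reversed is sucof. The word is simply reversed.
Reversing it on egatsop: then reverse → postage.

postage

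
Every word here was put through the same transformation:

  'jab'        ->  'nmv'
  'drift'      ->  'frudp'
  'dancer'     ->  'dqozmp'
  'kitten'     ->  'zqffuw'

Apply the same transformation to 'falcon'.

Two steps: reverse the string, then apply a Caesar shift of +12.
Applying it to falcon: reverse → noclaf; then shift: n+12=z, o+12=a, c+12=o, l+12=x, a+12=m, f+12=r.

zaoxmr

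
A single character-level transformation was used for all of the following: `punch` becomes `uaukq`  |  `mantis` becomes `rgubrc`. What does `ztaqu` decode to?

until

In punch: p→u is +5, u→a is +6, n→u is +7, c→k is +8 — the shift increases by 1 each position. Each letter shifts forward by (position + 5), i.e. 5, 6, 7, … — the shift grows by one for each successive letter.
Decoding ztaqu: z−5=u, t−6=n, a−7=t, q−8=i, u−9=l.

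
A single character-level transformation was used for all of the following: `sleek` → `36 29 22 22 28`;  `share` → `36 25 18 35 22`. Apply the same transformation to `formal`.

23 32 35 30 18 29

s is letter #19 and maps to 36: an offset of 17. Each letter is replaced by its alphabet position (a=1..z=26) + 17.
For formal: f=6→23, o=15→32, r=18→35, m=13→30, a=1→18, l=12→29.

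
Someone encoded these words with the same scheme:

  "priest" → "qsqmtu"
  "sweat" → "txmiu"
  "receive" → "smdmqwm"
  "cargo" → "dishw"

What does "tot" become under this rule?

uwu

The shift depends on letter class: consonant p→q is +1, but vowel i→q is +8. Two shifts are in play — +8 for a/e/i/o/u, +1 for every other letter.
For tot: t(cons)+1=u, o(vowel)+8=w, t(cons)+1=u.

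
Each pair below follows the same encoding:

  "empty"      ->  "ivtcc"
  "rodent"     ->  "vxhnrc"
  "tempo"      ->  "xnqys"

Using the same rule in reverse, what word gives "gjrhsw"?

canyon

A repeating key of period 2 is used — shifts +4, +9 over and over.
Reversing it on gjrhsw: g−4=c, j−9=a, r−4=n, h−9=y, s−4=o, w−9=n.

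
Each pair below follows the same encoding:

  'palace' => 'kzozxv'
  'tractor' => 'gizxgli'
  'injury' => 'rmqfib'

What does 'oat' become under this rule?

lzg

Each pair mirrors across the alphabet (p↔k, a↔z, l↔o): positions sum to 25. This is the alphabet-reversal cipher (Atbash): a becomes z, b becomes y, etc.
On oat: o↔l, a↔z, t↔g.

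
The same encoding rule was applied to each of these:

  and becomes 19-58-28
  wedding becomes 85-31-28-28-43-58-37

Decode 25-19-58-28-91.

a(#1)→19 and n(#14)→58: differences scale by 3, so n = 3·pos + 16. Each letter becomes 3×(its alphabet position, a=1..z=26) + 16.
Undoing it on 25-19-58-28-91: 25→(25−16)÷3=3=c, 19→(19−16)÷3=1=a, 58→(58−16)÷3=14=n, 28→(28−16)÷3=4=d, 91→(91−16)÷3=25=y.

candy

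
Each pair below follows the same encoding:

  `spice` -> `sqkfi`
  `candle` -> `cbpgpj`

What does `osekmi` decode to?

orchid

In spice: s→s is +0, p→q is +1, i→k is +2, c→f is +3 — the shift increases by 1 each position. Each letter shifts forward by its position index (0, 1, 2, …) — the shift grows by one for each successive letter.
Reversing it on osekmi: o−0=o, s−1=r, e−2=c, k−3=h, m−4=i, i−5=d.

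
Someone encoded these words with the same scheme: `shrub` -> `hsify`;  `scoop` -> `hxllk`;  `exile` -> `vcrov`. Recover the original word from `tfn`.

Each pair mirrors across the alphabet (s↔h, h↔s, r↔i): positions sum to 25. Each letter is replaced by its mirror in the alphabet: a↔z, b↔y, c↔x, and so on (the Atbash cipher).
Undoing it on tfn: t↔g, f↔u, n↔m.

gum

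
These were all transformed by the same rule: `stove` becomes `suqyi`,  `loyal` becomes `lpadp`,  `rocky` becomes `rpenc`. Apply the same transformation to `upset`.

uquhx

In stove: s→s is +0, t→u is +1, o→q is +2, v→y is +3 — the shift increases by 1 each position. Each letter shifts forward by its position index (0, 1, 2, …) — the shift grows by one for each successive letter.
Applying it to upset: u+0=u, p+1=q, s+2=u, e+3=h, t+4=x.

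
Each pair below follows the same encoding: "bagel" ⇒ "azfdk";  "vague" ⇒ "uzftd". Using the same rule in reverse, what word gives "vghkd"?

while

It's a constant shift of +25 (ROT25).
Reversing it on vghkd: v−25=w, g−25=h, h−25=i, k−25=l, d−25=e.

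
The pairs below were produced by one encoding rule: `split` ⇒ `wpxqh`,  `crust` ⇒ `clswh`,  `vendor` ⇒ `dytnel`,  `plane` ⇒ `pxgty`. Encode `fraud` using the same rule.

s(18)→w(22) and p(15)→p(15) fit y≡11x+6 (mod 26); the inverse of 11 mod 26 is 19. Treating letters as 0–25, the rule is x ↦ 11x + 6 (mod 26).
For fraud: f(5)→11·5+6≡9=j; r(17)→11·17+6≡11=l; a(0)→11·0+6≡6=g; u(20)→11·20+6≡18=s; d(3)→11·3+6≡13=n (all mod 26).

jlgsn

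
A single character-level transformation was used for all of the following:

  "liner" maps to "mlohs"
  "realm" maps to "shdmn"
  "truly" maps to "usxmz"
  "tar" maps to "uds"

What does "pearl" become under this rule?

qhdsm

The shift depends on letter class: consonant l→m is +1, but vowel i→l is +3. Two shifts are in play — +3 for a/e/i/o/u, +1 for every other letter.
For pearl: p(cons)+1=q, e(vowel)+3=h, a(vowel)+3=d, r(cons)+1=s, l(cons)+1=m.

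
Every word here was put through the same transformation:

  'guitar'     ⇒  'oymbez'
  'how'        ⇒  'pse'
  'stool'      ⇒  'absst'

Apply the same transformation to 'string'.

abzmvo

Vowels shift forward by 4 and consonants shift forward by 8.
For string: s(cons)+8=a, t(cons)+8=b, r(cons)+8=z, i(vowel)+4=m, n(cons)+8=v, g(cons)+8=o.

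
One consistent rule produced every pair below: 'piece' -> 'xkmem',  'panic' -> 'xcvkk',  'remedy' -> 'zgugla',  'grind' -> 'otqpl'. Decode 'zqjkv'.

robin

The shifts repeat in a cycle of length 2: positions 0,1,… shift by +8, +2, then the pattern repeats.
Reversing it on zqjkv: z−8=r, q−2=o, j−8=b, k−2=i, v−8=n.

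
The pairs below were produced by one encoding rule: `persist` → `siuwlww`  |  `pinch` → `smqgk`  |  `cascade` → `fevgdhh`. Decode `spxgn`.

pluck

It's a Vigenère-style cipher with numeric key [3,4]: position i shifts by key[i mod 2].
Reversing it on spxgn: s−3=p, p−4=l, x−3=u, g−4=c, n−3=k.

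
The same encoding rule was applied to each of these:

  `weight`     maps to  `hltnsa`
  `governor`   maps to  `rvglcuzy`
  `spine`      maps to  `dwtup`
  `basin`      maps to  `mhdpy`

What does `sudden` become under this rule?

Shifts by position in weight: pos 0: w→h (+11), pos 1: e→l (+7), pos 2: i→t (+11), pos 3: g→n (+7) — repeating every 2. The shifts repeat in a cycle of length 2: positions 0,1,… shift by +11, +7, then the pattern repeats.
Applying it to sudden: s+11=d, u+7=b, d+11=o, d+7=k, e+11=p, n+7=u.

dbokpu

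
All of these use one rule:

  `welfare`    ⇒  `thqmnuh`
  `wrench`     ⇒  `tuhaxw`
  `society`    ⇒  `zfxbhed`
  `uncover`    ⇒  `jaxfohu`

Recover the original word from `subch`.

w(22)→t(19) and e(4)→h(7) fit y≡5x+13 (mod 26); the inverse of 5 mod 26 is 21. Each letter's alphabet position (a=0..z=25) is mapped through 5·x+13 mod 26 — an affine cipher.
Undoing it on subch: s(18)→21·(18−13)≡1=b; u(20)→21·(20−13)≡17=r; b(1)→21·(1−13)≡8=i; c(2)→21·(2−13)≡3=d; h(7)→21·(7−13)≡4=e (all mod 26).

bride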